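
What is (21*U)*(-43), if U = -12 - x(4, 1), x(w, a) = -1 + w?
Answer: 13545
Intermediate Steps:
U = -15 (U = -12 - (-1 + 4) = -12 - 1*3 = -12 - 3 = -15)
(21*U)*(-43) = (21*(-15))*(-43) = -315*(-43) = 13545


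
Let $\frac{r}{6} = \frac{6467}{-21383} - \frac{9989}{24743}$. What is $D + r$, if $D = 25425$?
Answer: $\frac{13449606395217}{529079569} \approx 25421.0$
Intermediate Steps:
$r = - \frac{2241646608}{529079569}$ ($r = 6 \left(\frac{6467}{-21383} - \frac{9989}{24743}\right) = 6 \left(6467 \left(- \frac{1}{21383}\right) - \frac{9989}{24743}\right) = 6 \left(- \frac{6467}{21383} - \frac{9989}{24743}\right) = 6 \left(- \frac{373607768}{529079569}\right) = - \frac{2241646608}{529079569} \approx -4.2369$)
$D + r = 25425 - \frac{2241646608}{529079569} = \frac{13449606395217}{529079569}$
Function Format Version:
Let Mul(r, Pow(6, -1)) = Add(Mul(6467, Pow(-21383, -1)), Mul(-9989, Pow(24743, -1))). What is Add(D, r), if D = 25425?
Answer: Rational(13449606395217, 529079569) ≈ 25421.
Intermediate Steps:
r = Rational(-2241646608, 529079569) (r = Mul(6, Add(Mul(6467, Pow(-21383, -1)), Mul(-9989, Pow(24743, -1)))) = Mul(6, Add(Mul(6467, Rational(-1, 21383)), Mul(-9989, Rational(1, 24743)))) = Mul(6, Add(Rational(-6467, 21383), Rational(-9989, 24743))) = Mul(6, Rational(-373607768, 529079569)) = Rational(-2241646608, 529079569) ≈ -4.2369)
Add(D, r) = Add(25425, Rational(-2241646608, 529079569)) = Rational(13449606395217, 529079569)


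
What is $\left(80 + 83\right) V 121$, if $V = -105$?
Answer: $-2070915$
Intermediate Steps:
$\left(80 + 83\right) V 121 = \left(80 + 83\right) \left(-105\right) 121 = 163 \left(-105\right) 121 = \left(-17115\right) 121 = -2070915$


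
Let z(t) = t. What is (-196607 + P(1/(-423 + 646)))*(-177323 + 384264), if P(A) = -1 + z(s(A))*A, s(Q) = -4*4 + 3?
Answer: -9073037806777/223 ≈ -4.0686e+10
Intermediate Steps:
s(Q) = -13 (s(Q) = -16 + 3 = -13)
P(A) = -1 - 13*A
(-196607 + P(1/(-423 + 646)))*(-177323 + 384264) = (-196607 + (-1 - 13/(-423 + 646)))*(-177323 + 384264) = (-196607 + (-1 - 13/223))*206941 = (-196607 - 236/223)*206941 = -43843597/223*206941 = -9073037806777/223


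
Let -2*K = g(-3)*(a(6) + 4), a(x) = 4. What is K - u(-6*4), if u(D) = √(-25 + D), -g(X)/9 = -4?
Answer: -144 - 7*I ≈ -144.0 - 7.0*I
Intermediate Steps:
g(X) = 36 (g(X) = -9*(-4) = 36)
K = -144 (K = -18*(4 + 4) = -18*8 = -½*288 = -144)
K - u(-6*4) = -144 - √(-25 - 6*4) = -144 - √(-25 - 24) = -144 - √(-49) = -144 - 7*I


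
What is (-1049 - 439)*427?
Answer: -635376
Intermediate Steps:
(-1049 - 439)*427 = -1488*427 = -635376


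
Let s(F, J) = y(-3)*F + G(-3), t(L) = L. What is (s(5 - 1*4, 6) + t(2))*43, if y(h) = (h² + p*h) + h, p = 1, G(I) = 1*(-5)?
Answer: 0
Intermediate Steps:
G(I) = -5
y(h) = h² + 2*h (y(h) = (h² + 1*h) + h = (h² + h) + h = (h + h²) + h = h² + 2*h)
s(F, J) = -5 + 3*F (s(F, J) = (-3*(2 - 3))*F - 5 = (-3*(-1))*F - 5 = 3*F - 5 = -5 + 3*F)
(s(5 - 1*4, 6) + t(2))*43 = ((-5 + 3*(5 - 1*4)) + 2)*43 = ((-5 + 3*(5 - 4)) + 2)*43 = ((-5 + 3*1) + 2)*43 = ((-5 + 3) + 2)*43 = (-2 + 2)*43 = 0*43 = 0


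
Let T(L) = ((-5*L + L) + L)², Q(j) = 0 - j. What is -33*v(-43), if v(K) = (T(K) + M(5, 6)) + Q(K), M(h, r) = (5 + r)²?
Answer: -554565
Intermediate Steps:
Q(j) = -j
T(L) = 9*L² (T(L) = (-4*L + L)² = (-3*L)² = 9*L²)
v(K) = 121 - K + 9*K² (v(K) = (9*K² + (5 + 6)²) - K = (9*K² + 11²) - K = (9*K² + 121) - K = (121 + 9*K²) - K = 121 - K + 9*K²)
-33*v(-43) = -33*(121 - 1*(-43) + 9*(-43)²) = -33*(121 + 43 + 9*1849) = -33*(121 + 43 + 16641) = -33*16805 = -554565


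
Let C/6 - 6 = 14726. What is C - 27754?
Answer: 60638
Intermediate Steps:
C = 88392 (C = 36 + 6*14726 = 36 + 88356 = 88392)
C - 27754 = 88392 - 27754 = 60638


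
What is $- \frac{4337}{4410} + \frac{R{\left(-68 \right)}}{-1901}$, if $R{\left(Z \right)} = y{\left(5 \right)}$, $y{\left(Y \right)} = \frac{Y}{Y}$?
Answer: $- \frac{8249047}{8383410} \approx -0.98397$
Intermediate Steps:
$y{\left(Y \right)} = 1$
$R{\left(Z \right)} = 1$
$- \frac{4337}{4410} + \frac{R{\left(-68 \right)}}{-1901} = - \frac{4337}{4410} + 1 \frac{1}{-1901} = \left(-4337\right) \frac{1}{4410} + 1 \left(- \frac{1}{1901}\right) = - \frac{4337}{4410} - \frac{1}{1901} = - \frac{8249047}{8383410}$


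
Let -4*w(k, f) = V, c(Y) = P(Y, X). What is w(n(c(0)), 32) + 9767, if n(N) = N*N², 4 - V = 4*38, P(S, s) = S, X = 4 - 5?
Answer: 9804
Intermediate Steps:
X = -1
c(Y) = Y
V = -148 (V = 4 - 4*38 = 4 - 1*152 = 4 - 152 = -148)
n(N) = N³
w(k, f) = 37 (w(k, f) = -¼*(-148) = 37)
w(n(c(0)), 32) + 9767 = 37 + 9767 = 9804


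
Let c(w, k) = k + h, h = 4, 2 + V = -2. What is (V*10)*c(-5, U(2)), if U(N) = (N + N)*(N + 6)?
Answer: -1440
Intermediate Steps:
U(N) = 2*N*(6 + N) (U(N) = (2*N)*(6 + N) = 2*N*(6 + N))
V = -4 (V = -2 - 2 = -4)
c(w, k) = 4 + k (c(w, k) = k + 4 = 4 + k)
(V*10)*c(-5, U(2)) = (-4*10)*(4 + 2*2*(6 + 2)) = -40*(4 + 2*2*8) = -40*(4 + 32) = -40*36 = -1440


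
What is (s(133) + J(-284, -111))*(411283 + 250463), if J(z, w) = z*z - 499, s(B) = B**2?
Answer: 64749199116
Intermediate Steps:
J(z, w) = -499 + z**2 (J(z, w) = z**2 - 499 = -499 + z**2)
(s(133) + J(-284, -111))*(411283 + 250463) = (133**2 + (-499 + (-284)**2))*(411283 + 250463) = (17689 + (-499 + 80656))*661746 = (17689 + 80157)*661746 = 97846*661746 = 64749199116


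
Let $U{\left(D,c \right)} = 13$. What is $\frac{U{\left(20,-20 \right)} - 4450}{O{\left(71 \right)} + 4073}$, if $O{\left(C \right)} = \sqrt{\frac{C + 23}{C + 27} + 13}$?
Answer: $- \frac{52089597}{47816261} + \frac{10962 \sqrt{19}}{47816261} \approx -1.0884$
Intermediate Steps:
$O{\left(C \right)} = \sqrt{13 + \frac{23 + C}{27 + C}}$ ($O{\left(C \right)} = \sqrt{\frac{23 + C}{27 + C} + 13} = \sqrt{13 + \frac{23 + C}{27 + C}}$)
$\frac{U{\left(20,-20 \right)} - 4450}{O{\left(71 \right)} + 4073} = \frac{13 - 4450}{\sqrt{2} \sqrt{\frac{187 + 7 \cdot 71}{27 + 71}} + 4073} = - \frac{4437}{\sqrt{2} \sqrt{\frac{187 + 497}{98}} + 4073} = - \frac{4437}{\sqrt{2} \sqrt{\frac{1}{98} \cdot 684} + 4073} = - \frac{4437}{\sqrt{2} \sqrt{\frac{342}{49}} + 4073} = - \frac{4437}{\sqrt{2} \frac{3 \sqrt{38}}{7} + 4073} = - \frac{4437}{\frac{6 \sqrt{19}}{7} + 4073} = - \frac{4437}{4073 + \frac{6 \sqrt{19}}{7}}$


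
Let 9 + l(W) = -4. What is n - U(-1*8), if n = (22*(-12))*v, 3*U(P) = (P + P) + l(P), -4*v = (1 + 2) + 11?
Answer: 2801/3 ≈ 933.67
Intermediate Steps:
l(W) = -13 (l(W) = -9 - 4 = -13)
v = -7/2 (v = -((1 + 2) + 11)/4 = -(3 + 11)/4 = -¼*14 = -7/2 ≈ -3.5000)
U(P) = -13/3 + 2*P/3 (U(P) = ((P + P) - 13)/3 = (2*P - 13)/3 = (-13 + 2*P)/3 = -13/3 + 2*P/3)
n = 924 (n = (22*(-12))*(-7/2) = -264*(-7/2) = 924)
n - U(-1*8) = 924 - (-13/3 + 2*(-1*8)/3) = 924 - (-13/3 + (⅔)*(-8)) = 924 - (-13/3 - 16/3) = 924 - 1*(-29/3) = 924 + 29/3 = 2801/3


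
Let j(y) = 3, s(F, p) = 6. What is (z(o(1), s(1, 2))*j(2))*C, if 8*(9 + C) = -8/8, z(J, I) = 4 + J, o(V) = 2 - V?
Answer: -1095/8 ≈ -136.88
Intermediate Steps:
C = -73/8 (C = -9 + (-8/8)/8 = -9 + (-8*1/8)/8 = -9 + (1/8)*(-1) = -9 - 1/8 = -73/8 ≈ -9.1250)
(z(o(1), s(1, 2))*j(2))*C = ((4 + (2 - 1*1))*3)*(-73/8) = ((4 + (2 - 1))*3)*(-73/8) = ((4 + 1)*3)*(-73/8) = (5*3)*(-73/8) = 15*(-73/8) = -1095/8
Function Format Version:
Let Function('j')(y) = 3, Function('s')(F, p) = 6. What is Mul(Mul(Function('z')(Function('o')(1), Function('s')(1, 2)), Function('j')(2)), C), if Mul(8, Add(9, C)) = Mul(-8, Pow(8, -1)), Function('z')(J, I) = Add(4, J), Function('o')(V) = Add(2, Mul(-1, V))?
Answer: Rational(-1095, 8) ≈ -136.88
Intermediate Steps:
C = Rational(-73, 8) (C = Add(-9, Mul(Rational(1, 8), Mul(-8, Pow(8, -1)))) = Add(-9, Mul(Rational(1, 8), Mul(-8, Rational(1, 8)))) = Add(-9, Mul(Rational(1, 8), -1)) = Add(-9, Rational(-1, 8)) = Rational(-73, 8) ≈ -9.1250)
Mul(Mul(Function('z')(Function('o')(1), Function('s')(1, 2)), Function('j')(2)), C) = Mul(Mul(Add(4, Add(2, Mul(-1, 1))), 3), Rational(-73, 8)) = Mul(Mul(Add(4, Add(2, -1)), 3), Rational(-73, 8)) = Mul(Mul(Add(4, 1), 3), Rational(-73, 8)) = Mul(Mul(5, 3), Rational(-73, 8)) = Mul(15, Rational(-73, 8)) = Rational(-1095, 8)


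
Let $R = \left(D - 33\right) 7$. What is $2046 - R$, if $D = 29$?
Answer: $2074$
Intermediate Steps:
$R = -28$ ($R = \left(29 - 33\right) 7 = \left(-4\right) 7 = -28$)
$2046 - R = 2046 - -28 = 2046 + 28 = 2074$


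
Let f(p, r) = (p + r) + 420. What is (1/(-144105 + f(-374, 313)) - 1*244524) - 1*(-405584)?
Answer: 23151730759/143746 ≈ 1.6106e+5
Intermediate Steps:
f(p, r) = 420 + p + r
(1/(-144105 + f(-374, 313)) - 1*244524) - 1*(-405584) = (1/(-144105 + (420 - 374 + 313)) - 1*244524) - 1*(-405584) = (1/(-144105 + 359) - 244524) + 405584 = (1/(-143746) - 244524) + 405584 = (-1/143746 - 244524) + 405584 = -35149346905/143746 + 405584 = 23151730759/143746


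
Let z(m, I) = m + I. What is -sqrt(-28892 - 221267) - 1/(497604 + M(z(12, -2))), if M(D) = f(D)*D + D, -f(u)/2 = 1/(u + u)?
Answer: -1/497613 - I*sqrt(250159) ≈ -2.0096e-6 - 500.16*I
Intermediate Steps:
f(u) = -1/u (f(u) = -2/(u + u) = -2*1/(2*u) = -1/u)
z(m, I) = I + m
M(D) = -1 + D (M(D) = (-1/D)*D + D = -1 + D)
-sqrt(-28892 - 221267) - 1/(497604 + M(z(12, -2))) = -sqrt(-28892 - 221267) - 1/(497604 + (-1 + (-2 + 12))) = -sqrt(-250159) - 1/(497604 + (-1 + 10)) = -I*sqrt(250159) - 1/(497604 + 9) = -I*sqrt(250159) - 1/497613 = -1/497613 - I*sqrt(250159)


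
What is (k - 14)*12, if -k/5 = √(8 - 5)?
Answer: -168 - 60*√3 ≈ -271.92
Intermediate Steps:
k = -5*√3 (k = -5*√(8 - 5) = -5*√3 ≈ -8.6602)
(k - 14)*12 = (-5*√3 - 14)*12 = (-14 - 5*√3)*12 = -168 - 60*√3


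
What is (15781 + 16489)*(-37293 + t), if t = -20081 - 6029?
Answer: -2046014810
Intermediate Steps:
t = -26110
(15781 + 16489)*(-37293 + t) = (15781 + 16489)*(-37293 - 26110) = 32270*(-63403) = -2046014810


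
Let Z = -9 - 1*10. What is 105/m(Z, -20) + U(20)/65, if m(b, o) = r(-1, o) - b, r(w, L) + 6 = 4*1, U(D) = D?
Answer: 1433/221 ≈ 6.4842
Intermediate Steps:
Z = -19 (Z = -9 - 10 = -19)
r(w, L) = -2 (r(w, L) = -6 + 4*1 = -6 + 4 = -2)
m(b, o) = -2 - b
105/m(Z, -20) + U(20)/65 = 105/(-2 - 1*(-19)) + 20/65 = 105/(-2 + 19) + 20*(1/65) = 105/17 + 4/13 = 1433/221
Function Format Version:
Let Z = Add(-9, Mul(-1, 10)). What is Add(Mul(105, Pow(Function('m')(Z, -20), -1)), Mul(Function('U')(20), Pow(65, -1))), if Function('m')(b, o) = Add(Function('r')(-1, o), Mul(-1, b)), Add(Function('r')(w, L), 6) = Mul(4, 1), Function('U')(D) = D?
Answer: Rational(1433, 221) ≈ 6.4842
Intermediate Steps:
Z = -19 (Z = Add(-9, -10) = -19)
Function('r')(w, L) = -2 (Function('r')(w, L) = Add(-6, Mul(4, 1)) = Add(-6, 4) = -2)
Function('m')(b, o) = Add(-2, Mul(-1, b))
Add(Mul(105, Pow(Function('m')(Z, -20), -1)), Mul(Function('U')(20), Pow(65, -1))) = Add(Mul(105, Pow(Add(-2, Mul(-1, -19)), -1)), Mul(20, Pow(65, -1))) = Add(Mul(105, Pow(Add(-2, 19), -1)), Mul(20, Rational(1, 65))) = Add(Mul(105, Pow(17, -1)), Rational(4, 13)) = Add(Mul(105, Rational(1, 17)), Rational(4, 13)) = Add(Rational(105, 17), Rational(4, 13)) = Rational(1433, 221)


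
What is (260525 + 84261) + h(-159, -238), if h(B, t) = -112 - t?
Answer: 344912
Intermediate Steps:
(260525 + 84261) + h(-159, -238) = (260525 + 84261) + (-112 - 1*(-238)) = 344786 + (-112 + 238) = 344786 + 126 = 344912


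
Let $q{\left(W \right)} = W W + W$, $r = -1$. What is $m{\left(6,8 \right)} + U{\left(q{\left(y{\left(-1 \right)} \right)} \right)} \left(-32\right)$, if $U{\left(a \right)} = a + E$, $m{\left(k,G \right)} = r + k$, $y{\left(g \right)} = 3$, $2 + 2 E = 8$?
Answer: $-475$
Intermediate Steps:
$E = 3$ ($E = -1 + \frac{1}{2} \cdot 8 = -1 + 4 = 3$)
$m{\left(k,G \right)} = -1 + k$
$q{\left(W \right)} = W + W^{2}$ ($q{\left(W \right)} = W^{2} + W = W + W^{2}$)
$U{\left(a \right)} = 3 + a$ ($U{\left(a \right)} = a + 3 = 3 + a$)
$m{\left(6,8 \right)} + U{\left(q{\left(y{\left(-1 \right)} \right)} \right)} \left(-32\right) = \left(-1 + 6\right) + \left(3 + 3 \left(1 + 3\right)\right) \left(-32\right) = 5 + \left(3 + 3 \cdot 4\right) \left(-32\right) = 5 + \left(3 + 12\right) \left(-32\right) = 5 + 15 \left(-32\right) = 5 - 480 = -475$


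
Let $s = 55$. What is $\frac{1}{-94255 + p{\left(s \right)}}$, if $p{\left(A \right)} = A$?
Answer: $- \frac{1}{94200} \approx -1.0616 \cdot 10^{-5}$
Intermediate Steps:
$\frac{1}{-94255 + p{\left(s \right)}} = \frac{1}{-94255 + 55} = \frac{1}{-94200} = - \frac{1}{94200}$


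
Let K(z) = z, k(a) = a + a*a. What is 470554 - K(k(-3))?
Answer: 470548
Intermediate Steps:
k(a) = a + a²
470554 - K(k(-3)) = 470554 - (-3)*(1 - 3) = 470554 - (-3)*(-2) = 470554 - 1*6 = 470554 - 6 = 470548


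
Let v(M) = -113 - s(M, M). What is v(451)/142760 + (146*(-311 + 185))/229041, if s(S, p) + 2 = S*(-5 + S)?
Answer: -5413590833/3633099240 ≈ -1.4901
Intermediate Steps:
s(S, p) = -2 + S*(-5 + S)
v(M) = -111 - M² + 5*M (v(M) = -113 - (-2 + M² - 5*M) = -113 + (2 - M² + 5*M) = -111 - M² + 5*M)
v(451)/142760 + (146*(-311 + 185))/229041 = (-111 - 1*451² + 5*451)/142760 + (146*(-311 + 185))/229041 = (-111 - 1*203401 + 2255)*(1/142760) + (146*(-126))*(1/229041) = (-111 - 203401 + 2255)*(1/142760) - 18396*1/229041 = -201257*1/142760 - 2044/25449 = -201257/142760 - 2044/25449 = -5413590833/3633099240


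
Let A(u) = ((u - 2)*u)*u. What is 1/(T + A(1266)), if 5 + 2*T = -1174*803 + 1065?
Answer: 1/2025412753 ≈ 4.9373e-10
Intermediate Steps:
T = -470831 (T = -5/2 + (-1174*803 + 1065)/2 = -5/2 + (-942722 + 1065)/2 = -5/2 + (½)*(-941657) = -5/2 - 941657/2 = -470831)
A(u) = u²*(-2 + u) (A(u) = ((-2 + u)*u)*u = (u*(-2 + u))*u = u²*(-2 + u))
1/(T + A(1266)) = 1/(-470831 + 1266²*(-2 + 1266)) = 1/(-470831 + 1602756*1264) = 1/(-470831 + 2025883584) = 1/2025412753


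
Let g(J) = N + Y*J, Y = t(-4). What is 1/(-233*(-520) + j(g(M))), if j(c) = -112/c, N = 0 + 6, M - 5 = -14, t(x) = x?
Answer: 3/363472 ≈ 8.2537e-6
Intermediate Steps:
Y = -4
M = -9 (M = 5 - 14 = -9)
N = 6
g(J) = 6 - 4*J
1/(-233*(-520) + j(g(M))) = 1/(-233*(-520) - 112/(6 - 4*(-9))) = 1/(121160 - 112/(6 + 36)) = 1/(121160 - 112/42) = 1/(121160 - 112*1/42) = 1/(121160 - 8/3) = 1/(363472/3) = 3/363472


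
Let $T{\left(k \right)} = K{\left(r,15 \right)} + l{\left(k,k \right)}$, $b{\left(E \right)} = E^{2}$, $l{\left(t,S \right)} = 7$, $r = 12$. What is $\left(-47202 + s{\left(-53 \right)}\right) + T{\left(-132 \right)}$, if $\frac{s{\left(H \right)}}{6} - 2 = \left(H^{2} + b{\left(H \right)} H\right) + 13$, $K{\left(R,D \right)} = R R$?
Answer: $-923369$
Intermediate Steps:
$K{\left(R,D \right)} = R^{2}$
$T{\left(k \right)} = 151$ ($T{\left(k \right)} = 12^{2} + 7 = 144 + 7 = 151$)
$s{\left(H \right)} = 90 + 6 H^{2} + 6 H^{3}$ ($s{\left(H \right)} = 12 + 6 \left(\left(H^{2} + H^{2} H\right) + 13\right) = 12 + 6 \left(\left(H^{2} + H^{3}\right) + 13\right) = 12 + 6 \left(13 + H^{2} + H^{3}\right) = 12 + \left(78 + 6 H^{2} + 6 H^{3}\right) = 90 + 6 H^{2} + 6 H^{3}$)
$\left(-47202 + s{\left(-53 \right)}\right) + T{\left(-132 \right)} = \left(-47202 + \left(90 + 6 \left(-53\right)^{2} + 6 \left(-53\right)^{3}\right)\right) + 151 = \left(-47202 + \left(90 + 6 \cdot 2809 + 6 \left(-148877\right)\right)\right) + 151 = \left(-47202 + \left(90 + 16854 - 893262\right)\right) + 151 = \left(-47202 - 876318\right) + 151 = -923520 + 151 = -923369$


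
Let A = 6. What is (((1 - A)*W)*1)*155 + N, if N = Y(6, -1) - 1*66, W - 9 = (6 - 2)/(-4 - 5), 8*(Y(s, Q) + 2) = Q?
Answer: -482305/72 ≈ -6698.7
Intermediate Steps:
Y(s, Q) = -2 + Q/8
W = 77/9 (W = 9 + (6 - 2)/(-4 - 5) = 9 + 4/(-9) = 9 + 4*(-⅑) = 9 - 4/9 = 77/9 ≈ 8.5556)
N = -545/8 (N = (-2 + (⅛)*(-1)) - 1*66 = (-2 - ⅛) - 66 = -17/8 - 66 = -545/8 ≈ -68.125)
(((1 - A)*W)*1)*155 + N = (((1 - 1*6)*(77/9))*1)*155 - 545/8 = (((1 - 6)*(77/9))*1)*155 - 545/8 = (-5*77/9*1)*155 - 545/8 = -385/9*1*155 - 545/8 = -385/9*155 - 545/8 = -59675/9 - 545/8 = -482305/72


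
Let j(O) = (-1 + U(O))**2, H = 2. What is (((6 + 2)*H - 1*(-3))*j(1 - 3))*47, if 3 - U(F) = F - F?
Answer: 3572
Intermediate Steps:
U(F) = 3 (U(F) = 3 - (F - F) = 3 - 1*0 = 3 + 0 = 3)
j(O) = 4 (j(O) = (-1 + 3)**2 = 2**2 = 4)
(((6 + 2)*H - 1*(-3))*j(1 - 3))*47 = (((6 + 2)*2 - 1*(-3))*4)*47 = ((8*2 + 3)*4)*47 = ((16 + 3)*4)*47 = (19*4)*47 = 76*47 = 3572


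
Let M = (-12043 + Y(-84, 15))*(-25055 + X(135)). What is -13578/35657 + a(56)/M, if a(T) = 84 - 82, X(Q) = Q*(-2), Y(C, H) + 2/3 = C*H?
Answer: -13723909992408/36040172796275 ≈ -0.38079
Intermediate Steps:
Y(C, H) = -2/3 + C*H
X(Q) = -2*Q
a(T) = 2
M = 1010746075/3 (M = (-12043 + (-2/3 - 84*15))*(-25055 - 2*135) = (-12043 + (-2/3 - 1260))*(-25055 - 270) = (-12043 - 3782/3)*(-25325) = -39911/3*(-25325) = 1010746075/3 ≈ 3.3692e+8)
-13578/35657 + a(56)/M = -13578/35657 + 2/(1010746075/3) = -13578*1/35657 + 2*(3/1010746075) = -13578/35657 + 6/1010746075 = -13723909992408/36040172796275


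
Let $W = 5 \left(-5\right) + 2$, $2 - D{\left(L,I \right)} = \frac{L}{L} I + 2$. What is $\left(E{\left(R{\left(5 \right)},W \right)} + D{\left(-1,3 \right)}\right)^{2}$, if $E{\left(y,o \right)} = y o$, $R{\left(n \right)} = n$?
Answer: $13924$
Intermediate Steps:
$D{\left(L,I \right)} = - I$ ($D{\left(L,I \right)} = 2 - \left(\frac{L}{L} I + 2\right) = 2 - \left(1 I + 2\right) = 2 - \left(I + 2\right) = 2 - \left(2 + I\right) = - I$)
$W = -23$ ($W = -25 + 2 = -23$)
$E{\left(y,o \right)} = o y$
$\left(E{\left(R{\left(5 \right)},W \right)} + D{\left(-1,3 \right)}\right)^{2} = \left(\left(-23\right) 5 - 3\right)^{2} = \left(-115 - 3\right)^{2} = \left(-118\right)^{2} = 13924$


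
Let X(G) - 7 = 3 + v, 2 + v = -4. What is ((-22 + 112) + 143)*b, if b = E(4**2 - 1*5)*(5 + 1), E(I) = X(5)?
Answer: 5592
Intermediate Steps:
v = -6 (v = -2 - 4 = -6)
X(G) = 4 (X(G) = 7 + (3 - 6) = 7 - 3 = 4)
E(I) = 4
b = 24 (b = 4*(5 + 1) = 4*6 = 24)
((-22 + 112) + 143)*b = ((-22 + 112) + 143)*24 = (90 + 143)*24 = 233*24 = 5592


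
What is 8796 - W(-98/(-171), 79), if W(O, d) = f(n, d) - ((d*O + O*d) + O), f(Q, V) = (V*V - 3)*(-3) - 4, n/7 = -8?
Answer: 1573492/57 ≈ 27605.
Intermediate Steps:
n = -56 (n = 7*(-8) = -56)
f(Q, V) = 5 - 3*V**2 (f(Q, V) = (V**2 - 3)*(-3) - 4 = (-3 + V**2)*(-3) - 4 = (9 - 3*V**2) - 4 = 5 - 3*V**2)
W(O, d) = 5 - O - 3*d**2 - 2*O*d (W(O, d) = (5 - 3*d**2) - ((d*O + O*d) + O) = (5 - 3*d**2) - ((O*d + O*d) + O) = (5 - 3*d**2) - (2*O*d + O) = (5 - 3*d**2) - (O + 2*O*d) = (5 - 3*d**2) + (-O - 2*O*d) = 5 - O - 3*d**2 - 2*O*d)
8796 - W(-98/(-171), 79) = 8796 - (5 - (-98)/(-171) - 3*79**2 - 2*(-98/(-171))*79) = 8796 - (5 - (-98)*(-1)/171 - 3*6241 - 2*(-98*(-1/171))*79) = 8796 - (5 - 1*98/171 - 18723 - 2*98/171*79) = 8796 - (5 - 98/171 - 18723 - 15484/171) = 8796 - 1*(-1072120/57) = 8796 + 1072120/57 = 1573492/57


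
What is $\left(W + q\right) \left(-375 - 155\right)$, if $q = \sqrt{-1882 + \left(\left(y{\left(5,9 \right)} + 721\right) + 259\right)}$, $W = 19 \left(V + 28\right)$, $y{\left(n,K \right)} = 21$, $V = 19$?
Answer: $-473290 - 530 i \sqrt{881} \approx -4.7329 \cdot 10^{5} - 15731.0 i$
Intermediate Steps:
$W = 893$ ($W = 19 \left(19 + 28\right) = 19 \cdot 47 = 893$)
$q = i \sqrt{881}$ ($q = \sqrt{-1882 + \left(\left(21 + 721\right) + 259\right)} = \sqrt{-1882 + \left(742 + 259\right)} = \sqrt{-1882 + 1001} = \sqrt{-881} = i \sqrt{881} \approx 29.682 i$)
$\left(W + q\right) \left(-375 - 155\right) = \left(893 + i \sqrt{881}\right) \left(-375 - 155\right) = \left(893 + i \sqrt{881}\right) \left(-530\right) = -473290 - 530 i \sqrt{881}$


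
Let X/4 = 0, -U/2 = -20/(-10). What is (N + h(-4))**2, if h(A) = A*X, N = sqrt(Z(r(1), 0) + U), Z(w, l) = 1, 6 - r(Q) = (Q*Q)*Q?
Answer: -3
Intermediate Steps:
U = -4 (U = -(-40)/(-10) = -(-40)*(-1)/10 = -2*2 = -4)
r(Q) = 6 - Q**3 (r(Q) = 6 - Q*Q*Q = 6 - Q**2*Q = 6 - Q**3)
X = 0 (X = 4*0 = 0)
N = I*sqrt(3) (N = sqrt(1 - 4) = sqrt(-3) = I*sqrt(3) ≈ 1.732*I)
h(A) = 0 (h(A) = A*0 = 0)
(N + h(-4))**2 = (I*sqrt(3) + 0)**2 = (I*sqrt(3))**2 = -3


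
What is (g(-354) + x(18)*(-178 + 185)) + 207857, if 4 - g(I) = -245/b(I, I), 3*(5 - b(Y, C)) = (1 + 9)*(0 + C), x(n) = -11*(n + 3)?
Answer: 48879877/237 ≈ 2.0624e+5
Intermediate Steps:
x(n) = -33 - 11*n (x(n) = -11*(3 + n) = -33 - 11*n)
b(Y, C) = 5 - 10*C/3 (b(Y, C) = 5 - (1 + 9)*(0 + C)/3 = 5 - 10*C/3)
g(I) = 4 + 245/(5 - 10*I/3) (g(I) = 4 - (-245)/(5 - 10*I/3) = 4 + 245/(5 - 10*I/3))
(g(-354) + x(18)*(-178 + 185)) + 207857 = ((-159 + 8*(-354))/(-3 + 2*(-354)) + (-33 - 11*18)*(-178 + 185)) + 207857 = ((-159 - 2832)/(-3 - 708) + (-33 - 198)*7) + 207857 = (-2991/(-711) - 231*7) + 207857 = (-1/711*(-2991) - 1617) + 207857 = (997/237 - 1617) + 207857 = -382232/237 + 207857 = 48879877/237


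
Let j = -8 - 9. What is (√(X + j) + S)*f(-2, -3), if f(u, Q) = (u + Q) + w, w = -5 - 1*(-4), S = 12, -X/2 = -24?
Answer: -72 - 6*√31 ≈ -105.41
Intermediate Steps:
X = 48 (X = -2*(-24) = 48)
j = -17
w = -1 (w = -5 + 4 = -1)
f(u, Q) = -1 + Q + u (f(u, Q) = (u + Q) - 1 = (Q + u) - 1 = -1 + Q + u)
(√(X + j) + S)*f(-2, -3) = (√(48 - 17) + 12)*(-1 - 3 - 2) = (√31 + 12)*(-6) = (12 + √31)*(-6) = -72 - 6*√31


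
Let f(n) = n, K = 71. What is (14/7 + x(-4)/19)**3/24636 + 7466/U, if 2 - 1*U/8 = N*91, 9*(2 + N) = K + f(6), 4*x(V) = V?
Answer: -709510071827/452101505862 ≈ -1.5694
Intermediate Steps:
x(V) = V/4
N = 59/9 (N = -2 + (71 + 6)/9 = -2 + (1/9)*77 = -2 + 77/9 = 59/9 ≈ 6.5556)
U = -42808/9 (U = 16 - 472*91/9 = 16 - 8*5369/9 = 16 - 42952/9 = -42808/9 ≈ -4756.4)
(14/7 + x(-4)/19)**3/24636 + 7466/U = (14/7 + ((1/4)*(-4))/19)**3/24636 + 7466/(-42808/9) = (14*(1/7) - 1*1/19)**3*(1/24636) + 7466*(-9/42808) = (2 - 1/19)**3*(1/24636) - 33597/21404 = (37/19)**3*(1/24636) - 33597/21404 = (50653/6859)*(1/24636) - 33597/21404 = 50653/168978324 - 33597/21404 = -709510071827/452101505862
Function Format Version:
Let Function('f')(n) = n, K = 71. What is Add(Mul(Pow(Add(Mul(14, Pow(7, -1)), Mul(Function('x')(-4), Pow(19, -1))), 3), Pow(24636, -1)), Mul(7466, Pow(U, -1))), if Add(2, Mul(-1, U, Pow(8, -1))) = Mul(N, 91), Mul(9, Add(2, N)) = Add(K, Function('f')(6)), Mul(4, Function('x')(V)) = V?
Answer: Rational(-709510071827, 452101505862) ≈ -1.5694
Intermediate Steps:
Function('x')(V) = Mul(Rational(1, 4), V)
N = Rational(59, 9) (N = Add(-2, Mul(Rational(1, 9), Add(71, 6))) = Add(-2, Mul(Rational(1, 9), 77)) = Add(-2, Rational(77, 9)) = Rational(59, 9) ≈ 6.5556)
U = Rational(-42808, 9) (U = Add(16, Mul(-8, Mul(Rational(59, 9), 91))) = Add(16, Mul(-8, Rational(5369, 9))) = Add(16, Rational(-42952, 9)) = Rational(-42808, 9) ≈ -4756.4)
Add(Mul(Pow(Add(Mul(14, Pow(7, -1)), Mul(Function('x')(-4), Pow(19, -1))), 3), Pow(24636, -1)), Mul(7466, Pow(U, -1))) = Add(Mul(Pow(Add(Mul(14, Pow(7, -1)), Mul(Mul(Rational(1, 4), -4), Pow(19, -1))), 3), Pow(24636, -1)), Mul(7466, Pow(Rational(-42808, 9), -1))) = Add(Mul(Pow(Add(Mul(14, Rational(1, 7)), Mul(-1, Rational(1, 19))), 3), Rational(1, 24636)), Mul(7466, Rational(-9, 42808))) = Add(Mul(Pow(Add(2, Rational(-1, 19)), 3), Rational(1, 24636)), Rational(-33597, 21404)) = Add(Mul(Pow(Rational(37, 19), 3), Rational(1, 24636)), Rational(-33597, 21404)) = Add(Mul(Rational(50653, 6859), Rational(1, 24636)), Rational(-33597, 21404)) = Add(Rational(50653, 168978324), Rational(-33597, 21404)) = Rational(-709510071827, 452101505862)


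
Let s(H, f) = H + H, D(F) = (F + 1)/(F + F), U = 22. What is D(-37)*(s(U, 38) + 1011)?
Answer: 18990/37 ≈ 513.24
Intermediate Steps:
D(F) = (1 + F)/(2*F) (D(F) = (1 + F)/((2*F)) = (1 + F)*(1/(2*F)) = (1 + F)/(2*F))
s(H, f) = 2*H
D(-37)*(s(U, 38) + 1011) = ((½)*(1 - 37)/(-37))*(2*22 + 1011) = ((½)*(-1/37)*(-36))*(44 + 1011) = (18/37)*1055 = 18990/37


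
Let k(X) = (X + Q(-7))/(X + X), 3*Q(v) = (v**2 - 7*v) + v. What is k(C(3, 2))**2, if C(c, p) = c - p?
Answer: 2209/9 ≈ 245.44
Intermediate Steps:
Q(v) = -2*v + v**2/3 (Q(v) = ((v**2 - 7*v) + v)/3 = (v**2 - 6*v)/3 = -2*v + v**2/3)
k(X) = (91/3 + X)/(2*X) (k(X) = (X + (1/3)*(-7)*(-6 - 7))/(X + X) = (X + (1/3)*(-7)*(-13))/((2*X)) = (X + 91/3)*(1/(2*X)) = (91/3 + X)*(1/(2*X)) = (91/3 + X)/(2*X))
k(C(3, 2))**2 = ((91 + 3*(3 - 1*2))/(6*(3 - 1*2)))**2 = ((91 + 3*(3 - 2))/(6*(3 - 2)))**2 = ((1/6)*(91 + 3*1)/1)**2 = ((1/6)*1*(91 + 3))**2 = ((1/6)*1*94)**2 = (47/3)**2 = 2209/9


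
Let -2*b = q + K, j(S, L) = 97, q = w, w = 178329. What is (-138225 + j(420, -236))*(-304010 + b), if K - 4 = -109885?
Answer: 46719585952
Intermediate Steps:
q = 178329
K = -109881 (K = 4 - 109885 = -109881)
b = -34224 (b = -(178329 - 109881)/2 = -1/2*68448 = -34224)
(-138225 + j(420, -236))*(-304010 + b) = (-138225 + 97)*(-304010 - 34224) = -138128*(-338234) = 46719585952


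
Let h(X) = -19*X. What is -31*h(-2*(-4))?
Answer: 4712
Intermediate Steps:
-31*h(-2*(-4)) = -(-589)*(-2*(-4)) = -(-589)*8 = -31*(-152) = 4712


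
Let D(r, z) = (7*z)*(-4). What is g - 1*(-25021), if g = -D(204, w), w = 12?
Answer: 25357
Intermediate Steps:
D(r, z) = -28*z
g = 336 (g = -(-28)*12 = -1*(-336) = 336)
g - 1*(-25021) = 336 - 1*(-25021) = 336 + 25021 = 25357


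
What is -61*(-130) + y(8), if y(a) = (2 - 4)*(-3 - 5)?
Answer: 7946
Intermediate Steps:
y(a) = 16 (y(a) = -2*(-8) = 16)
-61*(-130) + y(8) = -61*(-130) + 16 = 7930 + 16 = 7946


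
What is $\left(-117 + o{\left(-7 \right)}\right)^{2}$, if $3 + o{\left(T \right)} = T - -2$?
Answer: $15625$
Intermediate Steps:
$o{\left(T \right)} = -1 + T$ ($o{\left(T \right)} = -3 + \left(T - -2\right) = -3 + \left(T + 2\right) = -3 + \left(2 + T\right) = -1 + T$)
$\left(-117 + o{\left(-7 \right)}\right)^{2} = \left(-117 - 8\right)^{2} = \left(-125\right)^{2} = 15625$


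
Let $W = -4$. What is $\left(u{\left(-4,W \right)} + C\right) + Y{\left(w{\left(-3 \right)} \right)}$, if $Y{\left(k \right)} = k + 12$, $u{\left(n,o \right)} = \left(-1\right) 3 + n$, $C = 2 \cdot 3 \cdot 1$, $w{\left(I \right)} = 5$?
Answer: $16$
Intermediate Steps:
$C = 6$ ($C = 6 \cdot 1 = 6$)
$u{\left(n,o \right)} = -3 + n$
$Y{\left(k \right)} = 12 + k$
$\left(u{\left(-4,W \right)} + C\right) + Y{\left(w{\left(-3 \right)} \right)} = \left(\left(-3 - 4\right) + 6\right) + \left(12 + 5\right) = \left(-7 + 6\right) + 17 = -1 + 17 = 16$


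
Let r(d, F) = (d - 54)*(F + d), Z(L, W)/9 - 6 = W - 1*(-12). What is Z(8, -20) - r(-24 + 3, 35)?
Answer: 1032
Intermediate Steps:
Z(L, W) = 162 + 9*W (Z(L, W) = 54 + 9*(W - 1*(-12)) = 54 + 9*(W + 12) = 54 + 9*(12 + W) = 54 + (108 + 9*W) = 162 + 9*W)
r(d, F) = (-54 + d)*(F + d)
Z(8, -20) - r(-24 + 3, 35) = (162 + 9*(-20)) - ((-24 + 3)² - 54*35 - 54*(-24 + 3) + 35*(-24 + 3)) = (162 - 180) - ((-21)² - 1890 - 54*(-21) + 35*(-21)) = -18 - (441 - 1890 + 1134 - 735) = -18 - 1*(-1050) = -18 + 1050 = 1032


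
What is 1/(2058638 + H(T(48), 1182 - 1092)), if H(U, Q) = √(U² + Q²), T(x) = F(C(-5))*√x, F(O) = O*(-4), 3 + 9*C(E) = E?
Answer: 27791613/57212870485552 - 3*√176313/57212870485552 ≈ 4.8574e-7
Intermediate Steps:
C(E) = -⅓ + E/9
F(O) = -4*O
T(x) = 32*√x/9 (T(x) = (-4*(-⅓ + (⅑)*(-5)))*√x = (-4*(-⅓ - 5/9))*√x = (-4*(-8/9))*√x = 32*√x/9)
H(U, Q) = √(Q² + U²)
1/(2058638 + H(T(48), 1182 - 1092)) = 1/(2058638 + √((1182 - 1092)² + (32*√48/9)²)) = 1/(2058638 + √(90² + (32*(4*√3)/9)²)) = 1/(2058638 + √(8100 + (128*√3/9)²)) = 1/(2058638 + √(8100 + 16384/27)) = 1/(2058638 + √(235084/27)) = 1/(2058638 + 2*√176313/9)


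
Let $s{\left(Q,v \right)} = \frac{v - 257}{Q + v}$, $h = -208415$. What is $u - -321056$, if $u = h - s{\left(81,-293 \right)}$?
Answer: $\frac{11939671}{106} \approx 1.1264 \cdot 10^{5}$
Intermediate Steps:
$s{\left(Q,v \right)} = \frac{-257 + v}{Q + v}$
$u = - \frac{22092265}{106}$ ($u = -208415 - \frac{-257 - 293}{81 - 293} = -208415 - \frac{1}{-212} \left(-550\right) = -208415 - \left(- \frac{1}{212}\right) \left(-550\right) = -208415 - \frac{275}{106} = - \frac{22092265}{106} \approx -2.0842 \cdot 10^{5}$)
$u - -321056 = - \frac{22092265}{106} - -321056 = - \frac{22092265}{106} + 321056 = \frac{11939671}{106}$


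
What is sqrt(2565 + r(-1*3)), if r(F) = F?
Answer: sqrt(2562) ≈ 50.616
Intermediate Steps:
sqrt(2565 + r(-1*3)) = sqrt(2565 - 1*3) = sqrt(2565 - 3) = sqrt(2562)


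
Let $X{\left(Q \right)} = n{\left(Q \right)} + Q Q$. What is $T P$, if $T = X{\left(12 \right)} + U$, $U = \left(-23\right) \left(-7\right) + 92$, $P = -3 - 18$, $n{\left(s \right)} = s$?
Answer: $-8589$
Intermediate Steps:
$P = -21$
$U = 253$ ($U = 161 + 92 = 253$)
$X{\left(Q \right)} = Q + Q^{2}$ ($X{\left(Q \right)} = Q + Q Q = Q + Q^{2}$)
$T = 409$ ($T = 12 \left(1 + 12\right) + 253 = 12 \cdot 13 + 253 = 156 + 253 = 409$)
$T P = 409 \left(-21\right) = -8589$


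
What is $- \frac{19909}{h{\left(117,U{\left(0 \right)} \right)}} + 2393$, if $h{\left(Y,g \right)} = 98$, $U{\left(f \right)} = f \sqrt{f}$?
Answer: $\frac{214605}{98} \approx 2189.8$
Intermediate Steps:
$U{\left(f \right)} = f^{\frac{3}{2}}$
$- \frac{19909}{h{\left(117,U{\left(0 \right)} \right)}} + 2393 = - \frac{19909}{98} + 2393 = \frac{214605}{98}$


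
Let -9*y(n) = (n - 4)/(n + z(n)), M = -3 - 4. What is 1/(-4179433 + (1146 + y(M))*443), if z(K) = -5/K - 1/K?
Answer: -387/1421003296 ≈ -2.7234e-7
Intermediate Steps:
M = -7
z(K) = -6/K
y(n) = -(-4 + n)/(9*(n - 6/n)) (y(n) = -(n - 4)/(9*(n - 6/n)) = -(-4 + n)/(9*(n - 6/n)))
1/(-4179433 + (1146 + y(M))*443) = 1/(-4179433 + (1146 + (1/9)*(-7)*(4 - 1*(-7))/(-6 + (-7)**2))*443) = 1/(-4179433 + (1146 + (1/9)*(-7)*(4 + 7)/(-6 + 49))*443) = 1/(-4179433 + (1146 + (1/9)*(-7)*11/43)*443) = 1/(-4179433 + (1146 + (1/9)*(-7)*(1/43)*11)*443) = 1/(-4179433 + (1146 - 77/387)*443) = 1/(-4179433 + (443425/387)*443) = 1/(-4179433 + 196437275/387) = 1/(-1421003296/387) = -387/1421003296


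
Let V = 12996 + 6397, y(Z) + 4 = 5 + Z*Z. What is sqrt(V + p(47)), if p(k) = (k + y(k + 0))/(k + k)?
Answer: sqrt(171568706)/94 ≈ 139.34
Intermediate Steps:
y(Z) = 1 + Z**2 (y(Z) = -4 + (5 + Z*Z) = -4 + (5 + Z**2) = 1 + Z**2)
p(k) = (1 + k + k**2)/(2*k) (p(k) = (k + (1 + (k + 0)**2))/(k + k) = (k + (1 + k**2))/((2*k)) = (1 + k + k**2)*(1/(2*k)) = (1 + k + k**2)/(2*k))
V = 19393
sqrt(V + p(47)) = sqrt(19393 + (1/2)*(1 + 47 + 47**2)/47) = sqrt(19393 + (1/2)*(1/47)*(1 + 47 + 2209)) = sqrt(19393 + (1/2)*(1/47)*2257) = sqrt(19393 + 2257/94) = sqrt(1825199/94) = sqrt(171568706)/94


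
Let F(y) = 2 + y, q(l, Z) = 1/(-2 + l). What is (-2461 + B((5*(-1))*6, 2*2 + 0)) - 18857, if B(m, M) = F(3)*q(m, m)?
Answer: -682181/32 ≈ -21318.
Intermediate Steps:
B(m, M) = 5/(-2 + m) (B(m, M) = (2 + 3)/(-2 + m) = 5/(-2 + m))
(-2461 + B((5*(-1))*6, 2*2 + 0)) - 18857 = (-2461 + 5/(-2 + (5*(-1))*6)) - 18857 = (-2461 + 5/(-2 - 5*6)) - 18857 = (-2461 + 5/(-2 - 30)) - 18857 = (-2461 + 5/(-32)) - 18857 = (-2461 + 5*(-1/32)) - 18857 = (-2461 - 5/32) - 18857 = -78757/32 - 18857 = -682181/32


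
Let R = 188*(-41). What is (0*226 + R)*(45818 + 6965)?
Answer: -406851364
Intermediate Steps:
R = -7708
(0*226 + R)*(45818 + 6965) = (0*226 - 7708)*(45818 + 6965) = (0 - 7708)*52783 = -7708*52783 = -406851364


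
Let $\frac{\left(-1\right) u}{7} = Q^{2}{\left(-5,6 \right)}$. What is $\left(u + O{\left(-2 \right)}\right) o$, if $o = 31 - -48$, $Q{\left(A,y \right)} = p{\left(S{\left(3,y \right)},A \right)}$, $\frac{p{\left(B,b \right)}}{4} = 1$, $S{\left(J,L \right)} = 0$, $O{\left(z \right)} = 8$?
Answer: $-8216$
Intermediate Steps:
$p{\left(B,b \right)} = 4$ ($p{\left(B,b \right)} = 4 \cdot 1 = 4$)
$Q{\left(A,y \right)} = 4$
$o = 79$ ($o = 31 + 48 = 79$)
$u = -112$ ($u = - 7 \cdot 4^{2} = \left(-7\right) 16 = -112$)
$\left(u + O{\left(-2 \right)}\right) o = \left(-112 + 8\right) 79 = \left(-104\right) 79 = -8216$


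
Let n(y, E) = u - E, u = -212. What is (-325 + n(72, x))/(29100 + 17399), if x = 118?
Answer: -655/46499 ≈ -0.014086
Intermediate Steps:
n(y, E) = -212 - E
(-325 + n(72, x))/(29100 + 17399) = (-325 + (-212 - 1*118))/(29100 + 17399) = (-325 + (-212 - 118))/46499 = (-325 - 330)*(1/46499) = -655*1/46499 = -655/46499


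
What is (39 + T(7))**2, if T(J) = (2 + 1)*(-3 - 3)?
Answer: 441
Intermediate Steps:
T(J) = -18 (T(J) = 3*(-6) = -18)
(39 + T(7))**2 = (39 - 18)**2 = 21**2 = 441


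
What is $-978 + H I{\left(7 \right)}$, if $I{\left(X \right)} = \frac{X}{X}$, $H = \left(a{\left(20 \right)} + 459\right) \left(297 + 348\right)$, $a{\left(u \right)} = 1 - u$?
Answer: $282822$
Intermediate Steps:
$H = 283800$ ($H = \left(\left(1 - 20\right) + 459\right) \left(297 + 348\right) = \left(\left(1 - 20\right) + 459\right) 645 = \left(-19 + 459\right) 645 = 440 \cdot 645 = 283800$)
$I{\left(X \right)} = 1$
$-978 + H I{\left(7 \right)} = -978 + 283800 \cdot 1 = -978 + 283800 = 282822$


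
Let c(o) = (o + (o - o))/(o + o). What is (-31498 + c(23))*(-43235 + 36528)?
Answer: 422507465/2 ≈ 2.1125e+8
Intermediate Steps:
c(o) = ½ (c(o) = (o + 0)/((2*o)) = o*(1/(2*o)) = ½)
(-31498 + c(23))*(-43235 + 36528) = (-31498 + ½)*(-43235 + 36528) = -62995/2*(-6707) = 422507465/2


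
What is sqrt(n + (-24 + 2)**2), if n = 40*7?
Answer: 2*sqrt(191) ≈ 27.641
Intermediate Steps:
n = 280
sqrt(n + (-24 + 2)**2) = sqrt(280 + (-24 + 2)**2) = sqrt(280 + (-22)**2) = sqrt(280 + 484) = sqrt(764) = 2*sqrt(191)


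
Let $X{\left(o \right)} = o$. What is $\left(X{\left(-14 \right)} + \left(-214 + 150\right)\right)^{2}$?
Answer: $6084$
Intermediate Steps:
$\left(X{\left(-14 \right)} + \left(-214 + 150\right)\right)^{2} = \left(-14 + \left(-214 + 150\right)\right)^{2} = \left(-14 - 64\right)^{2} = \left(-78\right)^{2} = 6084$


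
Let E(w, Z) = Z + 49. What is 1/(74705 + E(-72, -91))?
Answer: 1/74663 ≈ 1.3394e-5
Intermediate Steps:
E(w, Z) = 49 + Z
1/(74705 + E(-72, -91)) = 1/(74705 + (49 - 91)) = 1/(74705 - 42) = 1/74663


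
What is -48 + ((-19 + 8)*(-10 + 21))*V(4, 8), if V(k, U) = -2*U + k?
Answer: 1404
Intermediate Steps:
V(k, U) = k - 2*U
-48 + ((-19 + 8)*(-10 + 21))*V(4, 8) = -48 + ((-19 + 8)*(-10 + 21))*(4 - 2*8) = -48 + (-11*11)*(4 - 16) = -48 - 121*(-12) = -48 + 1452 = 1404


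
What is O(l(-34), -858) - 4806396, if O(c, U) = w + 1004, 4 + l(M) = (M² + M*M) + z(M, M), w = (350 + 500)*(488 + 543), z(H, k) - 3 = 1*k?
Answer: -3929042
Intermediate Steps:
z(H, k) = 3 + k (z(H, k) = 3 + 1*k = 3 + k)
w = 876350 (w = 850*1031 = 876350)
l(M) = -1 + M + 2*M² (l(M) = -4 + ((M² + M*M) + (3 + M)) = -4 + ((M² + M²) + (3 + M)) = -4 + (2*M² + (3 + M)) = -4 + (3 + M + 2*M²) = -1 + M + 2*M²)
O(c, U) = 877354 (O(c, U) = 876350 + 1004 = 877354)
O(l(-34), -858) - 4806396 = 877354 - 4806396 = -3929042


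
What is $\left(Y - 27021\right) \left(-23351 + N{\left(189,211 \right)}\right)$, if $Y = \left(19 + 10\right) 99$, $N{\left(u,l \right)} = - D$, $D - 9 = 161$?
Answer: $568032150$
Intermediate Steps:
$D = 170$ ($D = 9 + 161 = 170$)
$N{\left(u,l \right)} = -170$ ($N{\left(u,l \right)} = \left(-1\right) 170 = -170$)
$Y = 2871$ ($Y = 29 \cdot 99 = 2871$)
$\left(Y - 27021\right) \left(-23351 + N{\left(189,211 \right)}\right) = \left(2871 - 27021\right) \left(-23351 - 170\right) = \left(-24150\right) \left(-23521\right) = 568032150$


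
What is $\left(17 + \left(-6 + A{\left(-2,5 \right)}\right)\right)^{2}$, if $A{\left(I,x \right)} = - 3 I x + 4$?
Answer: $2025$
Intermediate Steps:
$A{\left(I,x \right)} = 4 - 3 I x$ ($A{\left(I,x \right)} = - 3 I x + 4 = 4 - 3 I x$)
$\left(17 + \left(-6 + A{\left(-2,5 \right)}\right)\right)^{2} = \left(17 - \left(2 - 30\right)\right)^{2} = \left(17 + \left(-6 + \left(4 + 30\right)\right)\right)^{2} = \left(17 + \left(-6 + 34\right)\right)^{2} = \left(17 + 28\right)^{2} = 45^{2} = 2025$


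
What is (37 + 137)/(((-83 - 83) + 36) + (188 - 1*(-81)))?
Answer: 174/139 ≈ 1.2518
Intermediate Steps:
(37 + 137)/(((-83 - 83) + 36) + (188 - 1*(-81))) = 174/((-166 + 36) + (188 + 81)) = 174/(-130 + 269) = 174/139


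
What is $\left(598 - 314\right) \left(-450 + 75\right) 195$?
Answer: $-20767500$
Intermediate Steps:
$\left(598 - 314\right) \left(-450 + 75\right) 195 = 284 \left(-375\right) 195 = \left(-106500\right) 195 = -20767500$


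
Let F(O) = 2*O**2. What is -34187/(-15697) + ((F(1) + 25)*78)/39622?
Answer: 63073418/28270297 ≈ 2.2311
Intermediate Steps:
-34187/(-15697) + ((F(1) + 25)*78)/39622 = -34187/(-15697) + ((2*1**2 + 25)*78)/39622 = -34187*(-1/15697) + ((2*1 + 25)*78)*(1/39622) = 34187/15697 + ((2 + 25)*78)*(1/39622) = 34187/15697 + (27*78)*(1/39622) = 34187/15697 + 2106*(1/39622) = 34187/15697 + 1053/19811 = 63073418/28270297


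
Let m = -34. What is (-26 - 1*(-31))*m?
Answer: -170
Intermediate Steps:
(-26 - 1*(-31))*m = (-26 - 1*(-31))*(-34) = (-26 + 31)*(-34) = 5*(-34) = -170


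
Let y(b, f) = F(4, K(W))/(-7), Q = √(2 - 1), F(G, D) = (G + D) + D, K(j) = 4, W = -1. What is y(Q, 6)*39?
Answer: -468/7 ≈ -66.857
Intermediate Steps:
F(G, D) = G + 2*D (F(G, D) = (D + G) + D = G + 2*D)
Q = 1 (Q = √1 = 1)
y(b, f) = -12/7 (y(b, f) = (4 + 2*4)/(-7) = (4 + 8)*(-⅐) = 12*(-⅐) = -12/7)
y(Q, 6)*39 = -12/7*39 = -468/7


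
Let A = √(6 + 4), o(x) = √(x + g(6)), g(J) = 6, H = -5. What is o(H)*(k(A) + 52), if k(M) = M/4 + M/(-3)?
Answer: 52 - √10/12 ≈ 51.736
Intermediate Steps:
o(x) = √(6 + x) (o(x) = √(x + 6) = √(6 + x))
A = √10 ≈ 3.1623
k(M) = -M/12 (k(M) = M*(¼) + M*(-⅓) = M/4 - M/3 = -M/12)
o(H)*(k(A) + 52) = √(6 - 5)*(-√10/12 + 52) = √1*(52 - √10/12) = 1*(52 - √10/12) = 52 - √10/12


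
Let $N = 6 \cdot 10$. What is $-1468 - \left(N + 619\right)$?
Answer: $-2147$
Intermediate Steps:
$N = 60$
$-1468 - \left(N + 619\right) = -1468 - \left(60 + 619\right) = -1468 - 679 = -2147$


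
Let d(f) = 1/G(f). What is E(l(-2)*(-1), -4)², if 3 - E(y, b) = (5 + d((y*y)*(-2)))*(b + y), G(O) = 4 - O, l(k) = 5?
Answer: 83521/36 ≈ 2320.0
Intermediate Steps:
d(f) = 1/(4 - f)
E(y, b) = 3 - (5 - 1/(-4 - 2*y²))*(b + y) (E(y, b) = 3 - (5 - 1/(-4 + (y*y)*(-2)))*(b + y) = 3 - (5 - 1/(-4 + y²*(-2)))*(b + y) = 3 - (5 - 1/(-4 - 2*y²))*(b + y))
E(l(-2)*(-1), -4)² = ((-1*(-4) - 5*(-1) + 2*(2 + (5*(-1))²)*(3 - 5*(-4) - 25*(-1)))/(2*(2 + (5*(-1))²)))² = ((4 - 1*(-5) + 2*(2 + (-5)²)*(3 + 20 - 5*(-5)))/(2*(2 + (-5)²)))² = ((4 + 5 + 2*(2 + 25)*(3 + 20 + 25))/(2*(2 + 25)))² = ((½)*(4 + 5 + 2*27*48)/27)² = ((½)*(1/27)*(4 + 5 + 2592))² = ((½)*(1/27)*2601)² = (289/6)² = 83521/36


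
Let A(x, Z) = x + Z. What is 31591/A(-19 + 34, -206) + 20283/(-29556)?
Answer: -312525883/1881732 ≈ -166.08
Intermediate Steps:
A(x, Z) = Z + x
31591/A(-19 + 34, -206) + 20283/(-29556) = 31591/(-206 + (-19 + 34)) + 20283/(-29556) = 31591/(-206 + 15) + 20283*(-1/29556) = 31591/(-191) - 6761/9852 = 31591*(-1/191) - 6761/9852 = -31591/191 - 6761/9852 = -312525883/1881732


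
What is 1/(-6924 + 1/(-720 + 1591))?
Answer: -871/6030803 ≈ -0.00014443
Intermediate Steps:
1/(-6924 + 1/(-720 + 1591)) = 1/(-6924 + 1/871) = 1/(-6030803/871) = -871/6030803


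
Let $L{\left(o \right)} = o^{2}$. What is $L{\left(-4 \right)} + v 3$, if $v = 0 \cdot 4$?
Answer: $16$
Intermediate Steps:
$v = 0$
$L{\left(-4 \right)} + v 3 = \left(-4\right)^{2} + 0 \cdot 3 = 16 + 0 = 16$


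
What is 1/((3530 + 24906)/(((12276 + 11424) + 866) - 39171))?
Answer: -14605/28436 ≈ -0.51361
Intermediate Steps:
1/((3530 + 24906)/(((12276 + 11424) + 866) - 39171)) = 1/(28436/((23700 + 866) - 39171)) = 1/(28436/(24566 - 39171)) = 1/(28436/(-14605)) = 1/(28436*(-1/14605)) = 1/(-28436/14605) = -14605/28436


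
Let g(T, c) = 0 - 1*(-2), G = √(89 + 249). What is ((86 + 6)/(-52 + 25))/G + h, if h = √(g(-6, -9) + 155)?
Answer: √157 - 46*√2/351 ≈ 12.345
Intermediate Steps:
G = 13*√2 (G = √338 = 13*√2 ≈ 18.385)
g(T, c) = 2 (g(T, c) = 0 + 2 = 2)
h = √157 (h = √(2 + 155) = √157 ≈ 12.530)
((86 + 6)/(-52 + 25))/G + h = ((86 + 6)/(-52 + 25))/((13*√2)) + √157 = (92/(-27))*(√2/26) + √157 = (92*(-1/27))*(√2/26) + √157 = -46*√2/351 + √157 = √157 - 46*√2/351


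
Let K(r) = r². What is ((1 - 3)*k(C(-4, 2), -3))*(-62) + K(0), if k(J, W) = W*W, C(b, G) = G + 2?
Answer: 1116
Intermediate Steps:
C(b, G) = 2 + G
k(J, W) = W²
((1 - 3)*k(C(-4, 2), -3))*(-62) + K(0) = ((1 - 3)*(-3)²)*(-62) + 0² = -2*9*(-62) + 0 = -18*(-62) + 0 = 1116 + 0 = 1116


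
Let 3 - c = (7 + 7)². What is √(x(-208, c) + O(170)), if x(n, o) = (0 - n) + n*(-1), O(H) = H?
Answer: √586 ≈ 24.207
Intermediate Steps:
c = -193 (c = 3 - (7 + 7)² = 3 - 1*14² = 3 - 1*196 = 3 - 196 = -193)
x(n, o) = -2*n (x(n, o) = -n - n = -2*n)
√(x(-208, c) + O(170)) = √(-2*(-208) + 170) = √(416 + 170) = √586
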